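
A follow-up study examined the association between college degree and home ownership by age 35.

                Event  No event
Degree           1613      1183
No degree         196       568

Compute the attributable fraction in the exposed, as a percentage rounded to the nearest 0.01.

55.53

Cells: a = 1613, b = 1183, c = 196, d = 568.
Risk in exposed = 1613/2796 = 0.57690; risk in unexposed = 196/764 = 0.25654.
RR = 0.57690/0.25654 = 2.24872
AR% = (RR − 1)/RR × 100 = (2.24872 − 1)/2.24872 × 100 = 55.5302%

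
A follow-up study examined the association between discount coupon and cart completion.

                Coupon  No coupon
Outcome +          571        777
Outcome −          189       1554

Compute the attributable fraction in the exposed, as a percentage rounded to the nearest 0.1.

55.6

Reading the table with exposure as columns: a = 571 (Coupon, case), b = 189 (Coupon, non-case), c = 777 (No coupon, case), d = 1554.
Risk in exposed = 571/760 = 0.75132; risk in unexposed = 777/2331 = 0.33333.
RR = 0.75132/0.33333 = 2.25395
AR% = (RR − 1)/RR × 100 = (2.25395 − 1)/2.25395 × 100 = 55.6334%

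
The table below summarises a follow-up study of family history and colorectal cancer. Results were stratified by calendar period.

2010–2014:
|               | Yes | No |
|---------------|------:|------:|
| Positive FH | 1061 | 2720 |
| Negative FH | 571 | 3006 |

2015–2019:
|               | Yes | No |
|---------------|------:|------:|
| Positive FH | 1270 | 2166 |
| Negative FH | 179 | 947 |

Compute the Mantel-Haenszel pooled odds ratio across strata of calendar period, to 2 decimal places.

2.35

OR_MH = Σ(aᵢdᵢ/nᵢ) / Σ(bᵢcᵢ/nᵢ), where nᵢ is the stratum total.
Stratum 1 (2010–2014): n = 7358; a·d/n = 1061·3006/7358 = 433.4556; b·c/n = 2720·571/7358 = 211.0791
Stratum 2 (2015–2019): n = 4562; a·d/n = 1270·947/4562 = 263.6322; b·c/n = 2166·179/4562 = 84.9877
OR_MH = (433.4556 + 263.6322) / (211.0791 + 84.9877) = 697.0877 / 296.0668 = 2.35449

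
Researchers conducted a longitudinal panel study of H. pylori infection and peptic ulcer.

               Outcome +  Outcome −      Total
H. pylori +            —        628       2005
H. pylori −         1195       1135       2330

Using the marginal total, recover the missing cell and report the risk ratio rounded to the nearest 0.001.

The missing cell is in the exposed row: 2005 − 628 = 1377.
So a = 1377, b = 628, c = 1195, d = 1135.
RR = [a/(a+b)] / [c/(c+d)] = (1377/2005) / (1195/2330) = 0.68678/0.51288 = 1.33908

1.339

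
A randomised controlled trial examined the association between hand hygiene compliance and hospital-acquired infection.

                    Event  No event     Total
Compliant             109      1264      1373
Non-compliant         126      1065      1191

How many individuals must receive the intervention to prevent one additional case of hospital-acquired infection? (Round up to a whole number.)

38

Risk in treated group = 109/1373 = 0.07939; risk in control = 126/1191 = 0.10579.
Absolute risk reduction = 0.10579 − 0.07939 = 0.02641
NNT = 1 / ARR = 1 / 0.02641 = 37.871 → round up → 38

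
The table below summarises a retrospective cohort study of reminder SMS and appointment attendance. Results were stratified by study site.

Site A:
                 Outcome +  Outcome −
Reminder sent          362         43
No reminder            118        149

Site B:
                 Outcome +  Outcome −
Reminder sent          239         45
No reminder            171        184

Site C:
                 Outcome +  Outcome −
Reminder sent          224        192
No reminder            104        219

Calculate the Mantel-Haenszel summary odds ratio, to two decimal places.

OR_MH = Σ(aᵢdᵢ/nᵢ) / Σ(bᵢcᵢ/nᵢ), where nᵢ is the stratum total.
Stratum 1 (Site A): n = 672; a·d/n = 362·149/672 = 80.2649; b·c/n = 43·118/672 = 7.5506
Stratum 2 (Site B): n = 639; a·d/n = 239·184/639 = 68.8200; b·c/n = 45·171/639 = 12.0423
Stratum 3 (Site C): n = 739; a·d/n = 224·219/739 = 66.3816; b·c/n = 192·104/739 = 27.0203
OR_MH = (80.2649 + 68.8200 + 66.3816) / (7.5506 + 12.0423 + 27.0203) = 215.4665 / 46.6131 = 4.62244

4.62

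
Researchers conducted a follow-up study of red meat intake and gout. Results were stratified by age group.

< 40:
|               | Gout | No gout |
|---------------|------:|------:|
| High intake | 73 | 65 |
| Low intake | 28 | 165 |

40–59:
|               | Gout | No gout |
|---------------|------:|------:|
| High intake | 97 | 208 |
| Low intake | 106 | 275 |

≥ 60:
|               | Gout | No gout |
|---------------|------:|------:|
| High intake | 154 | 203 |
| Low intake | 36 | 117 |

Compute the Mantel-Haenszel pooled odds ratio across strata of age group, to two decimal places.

2.13

OR_MH = Σ(aᵢdᵢ/nᵢ) / Σ(bᵢcᵢ/nᵢ), where nᵢ is the stratum total.
Stratum 1 (< 40): n = 331; a·d/n = 73·165/331 = 36.3897; b·c/n = 65·28/331 = 5.4985
Stratum 2 (40–59): n = 686; a·d/n = 97·275/686 = 38.8848; b·c/n = 208·106/686 = 32.1399
Stratum 3 (≥ 60): n = 510; a·d/n = 154·117/510 = 35.3294; b·c/n = 203·36/510 = 14.3294
OR_MH = (36.3897 + 38.8848 + 35.3294) / (5.4985 + 32.1399 + 14.3294) = 110.6040 / 51.9678 = 2.12832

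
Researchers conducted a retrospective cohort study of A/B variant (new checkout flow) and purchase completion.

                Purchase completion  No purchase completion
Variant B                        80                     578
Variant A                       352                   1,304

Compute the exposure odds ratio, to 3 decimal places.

0.513

Cells: a = 80, b = 578, c = 352, d = 1304.
OR = (a·d)/(b·c) = (80 × 1304) / (578 × 352) = 104320 / 203456 = 0.51274
Exposure is associated with lower odds of purchase completion (OR = 0.51 < 1).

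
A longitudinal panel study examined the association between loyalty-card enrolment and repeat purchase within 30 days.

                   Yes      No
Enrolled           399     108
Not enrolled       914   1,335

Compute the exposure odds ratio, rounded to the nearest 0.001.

5.396

Cells: a = 399, b = 108, c = 914, d = 1335.
OR = (a·d)/(b·c) = (399 × 1335) / (108 × 914) = 532665 / 98712 = 5.39615
The odds of repeat purchase within 30 days are about 5.40 times as high in the enrolled group.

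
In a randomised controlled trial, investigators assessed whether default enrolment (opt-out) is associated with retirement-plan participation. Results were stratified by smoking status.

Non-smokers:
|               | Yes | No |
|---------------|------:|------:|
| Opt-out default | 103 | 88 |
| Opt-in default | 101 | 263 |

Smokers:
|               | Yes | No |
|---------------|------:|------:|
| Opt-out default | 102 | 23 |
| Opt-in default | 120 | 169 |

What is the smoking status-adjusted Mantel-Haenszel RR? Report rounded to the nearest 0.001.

RR_MH = Σ(aᵢ·n₀ᵢ/nᵢ) / Σ(cᵢ·n₁ᵢ/nᵢ), with n₁ᵢ = aᵢ+bᵢ (exposed), n₀ᵢ = cᵢ+dᵢ (unexposed), nᵢ = n₁ᵢ+n₀ᵢ.
Stratum 1 (Non-smokers): n₁ = 191, n₀ = 364, n = 555; a·n₀/n = 103·364/555 = 67.5532; c·n₁/n = 101·191/555 = 34.7586
Stratum 2 (Smokers): n₁ = 125, n₀ = 289, n = 414; a·n₀/n = 102·289/414 = 71.2029; c·n₁/n = 120·125/414 = 36.2319
RR_MH = (67.5532 + 71.2029) / (34.7586 + 36.2319) = 138.7561 / 70.9904 = 1.95457

1.955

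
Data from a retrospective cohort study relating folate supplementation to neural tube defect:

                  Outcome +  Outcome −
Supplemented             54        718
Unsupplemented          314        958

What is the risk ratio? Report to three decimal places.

0.283

Cells: a = 54, b = 718, c = 314, d = 958.
Risk in exposed = 54/772 = 0.06995; risk in unexposed = 314/1272 = 0.24686.
RR = 0.06995 / 0.24686 = 0.28336
The risk is 72% lower among the exposed than among the unexposed.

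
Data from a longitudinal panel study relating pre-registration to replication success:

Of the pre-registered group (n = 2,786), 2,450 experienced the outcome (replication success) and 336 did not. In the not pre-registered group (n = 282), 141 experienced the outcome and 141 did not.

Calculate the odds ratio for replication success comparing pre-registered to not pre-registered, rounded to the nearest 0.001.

7.292

From the description: a = 2450, b = 336, c = 141, d = 141.
OR = (a·d)/(b·c) = (2450 × 141) / (336 × 141) = 345450 / 47376 = 7.29167
The odds of replication success are about 7.29 times as high in the pre-registered group.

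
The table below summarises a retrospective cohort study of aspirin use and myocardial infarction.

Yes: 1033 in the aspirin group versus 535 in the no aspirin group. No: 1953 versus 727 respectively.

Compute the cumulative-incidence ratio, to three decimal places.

From the description: a = 1033, b = 1953, c = 535, d = 727.
Risk in exposed = 1033/2986 = 0.34595; risk in unexposed = 535/1262 = 0.42393.
RR = 0.34595 / 0.42393 = 0.81605
The risk is 18% lower among the exposed than among the unexposed.

0.816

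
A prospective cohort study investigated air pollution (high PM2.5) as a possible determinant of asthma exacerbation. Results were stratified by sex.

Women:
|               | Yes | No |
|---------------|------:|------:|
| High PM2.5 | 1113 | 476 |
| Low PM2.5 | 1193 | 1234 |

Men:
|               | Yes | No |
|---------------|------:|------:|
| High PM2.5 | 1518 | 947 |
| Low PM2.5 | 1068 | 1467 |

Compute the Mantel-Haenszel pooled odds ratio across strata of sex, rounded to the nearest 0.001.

2.291

OR_MH = Σ(aᵢdᵢ/nᵢ) / Σ(bᵢcᵢ/nᵢ), where nᵢ is the stratum total.
Stratum 1 (Women): n = 4016; a·d/n = 1113·1234/4016 = 341.9925; b·c/n = 476·1193/4016 = 141.4014
Stratum 2 (Men): n = 5000; a·d/n = 1518·1467/5000 = 445.3812; b·c/n = 947·1068/5000 = 202.2792
OR_MH = (341.9925 + 445.3812) / (141.4014 + 202.2792) = 787.3737 / 343.6806 = 2.29100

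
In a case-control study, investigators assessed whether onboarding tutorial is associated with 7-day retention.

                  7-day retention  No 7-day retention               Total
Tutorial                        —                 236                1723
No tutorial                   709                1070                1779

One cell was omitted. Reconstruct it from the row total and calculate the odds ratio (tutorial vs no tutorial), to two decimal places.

9.51

The missing cell is in the exposed row: 1723 − 236 = 1487.
So a = 1487, b = 236, c = 709, d = 1070.
OR = (a·d)/(b·c) = (1487 × 1070) / (236 × 709) = 1591090 / 167324 = 9.50904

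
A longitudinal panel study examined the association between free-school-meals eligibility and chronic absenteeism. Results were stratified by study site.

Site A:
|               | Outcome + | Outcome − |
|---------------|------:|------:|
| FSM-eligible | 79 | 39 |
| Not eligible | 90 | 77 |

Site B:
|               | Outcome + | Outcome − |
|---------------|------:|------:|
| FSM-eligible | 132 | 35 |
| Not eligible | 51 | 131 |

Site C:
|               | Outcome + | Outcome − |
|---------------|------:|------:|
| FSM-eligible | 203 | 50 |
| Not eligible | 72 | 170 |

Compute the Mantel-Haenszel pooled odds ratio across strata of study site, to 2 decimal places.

5.69

OR_MH = Σ(aᵢdᵢ/nᵢ) / Σ(bᵢcᵢ/nᵢ), where nᵢ is the stratum total.
Stratum 1 (Site A): n = 285; a·d/n = 79·77/285 = 21.3439; b·c/n = 39·90/285 = 12.3158
Stratum 2 (Site B): n = 349; a·d/n = 132·131/349 = 49.5473; b·c/n = 35·51/349 = 5.1146
Stratum 3 (Site C): n = 495; a·d/n = 203·170/495 = 69.7172; b·c/n = 50·72/495 = 7.2727
OR_MH = (21.3439 + 49.5473 + 69.7172) / (12.3158 + 5.1146 + 7.2727) = 140.6083 / 24.7031 = 5.69192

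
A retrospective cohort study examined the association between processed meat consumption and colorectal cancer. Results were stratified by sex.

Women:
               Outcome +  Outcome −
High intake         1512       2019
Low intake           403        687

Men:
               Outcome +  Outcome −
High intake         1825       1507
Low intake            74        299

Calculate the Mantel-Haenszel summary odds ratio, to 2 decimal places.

1.80

OR_MH = Σ(aᵢdᵢ/nᵢ) / Σ(bᵢcᵢ/nᵢ), where nᵢ is the stratum total.
Stratum 1 (Women): n = 4621; a·d/n = 1512·687/4621 = 224.7877; b·c/n = 2019·403/4621 = 176.0781
Stratum 2 (Men): n = 3705; a·d/n = 1825·299/3705 = 147.2807; b·c/n = 1507·74/3705 = 30.0993
OR_MH = (224.7877 + 147.2807) / (176.0781 + 30.0993) = 372.0684 / 206.1774 = 1.80460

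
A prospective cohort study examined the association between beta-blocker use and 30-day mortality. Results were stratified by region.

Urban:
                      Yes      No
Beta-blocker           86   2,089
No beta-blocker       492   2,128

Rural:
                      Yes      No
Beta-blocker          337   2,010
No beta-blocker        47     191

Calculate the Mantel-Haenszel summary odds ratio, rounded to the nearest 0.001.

0.251

OR_MH = Σ(aᵢdᵢ/nᵢ) / Σ(bᵢcᵢ/nᵢ), where nᵢ is the stratum total.
Stratum 1 (Urban): n = 4795; a·d/n = 86·2128/4795 = 38.1664; b·c/n = 2089·492/4795 = 214.3458
Stratum 2 (Rural): n = 2585; a·d/n = 337·191/2585 = 24.9002; b·c/n = 2010·47/2585 = 36.5455
OR_MH = (38.1664 + 24.9002) / (214.3458 + 36.5455) = 63.0666 / 250.8912 = 0.25137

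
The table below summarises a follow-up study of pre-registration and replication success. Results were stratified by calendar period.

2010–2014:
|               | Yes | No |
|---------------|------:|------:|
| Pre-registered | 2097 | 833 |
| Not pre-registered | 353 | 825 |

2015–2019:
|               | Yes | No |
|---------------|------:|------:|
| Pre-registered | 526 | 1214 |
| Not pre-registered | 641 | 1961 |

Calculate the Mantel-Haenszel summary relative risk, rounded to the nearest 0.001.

1.802

RR_MH = Σ(aᵢ·n₀ᵢ/nᵢ) / Σ(cᵢ·n₁ᵢ/nᵢ), with n₁ᵢ = aᵢ+bᵢ (exposed), n₀ᵢ = cᵢ+dᵢ (unexposed), nᵢ = n₁ᵢ+n₀ᵢ.
Stratum 1 (2010–2014): n₁ = 2930, n₀ = 1178, n = 4108; a·n₀/n = 2097·1178/4108 = 601.3306; c·n₁/n = 353·2930/4108 = 251.7746
Stratum 2 (2015–2019): n₁ = 1740, n₀ = 2602, n = 4342; a·n₀/n = 526·2602/4342 = 315.2123; c·n₁/n = 641·1740/4342 = 256.8724
RR_MH = (601.3306 + 315.2123) / (251.7746 + 256.8724) = 916.5429 / 508.6470 = 1.80192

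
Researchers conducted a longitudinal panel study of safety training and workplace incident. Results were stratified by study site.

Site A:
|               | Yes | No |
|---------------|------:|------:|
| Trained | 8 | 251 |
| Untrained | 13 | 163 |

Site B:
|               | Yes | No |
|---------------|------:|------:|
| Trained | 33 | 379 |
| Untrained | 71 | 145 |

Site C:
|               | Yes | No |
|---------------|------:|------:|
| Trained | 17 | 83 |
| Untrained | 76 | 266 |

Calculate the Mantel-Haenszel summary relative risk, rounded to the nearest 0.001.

RR_MH = Σ(aᵢ·n₀ᵢ/nᵢ) / Σ(cᵢ·n₁ᵢ/nᵢ), with n₁ᵢ = aᵢ+bᵢ (exposed), n₀ᵢ = cᵢ+dᵢ (unexposed), nᵢ = n₁ᵢ+n₀ᵢ.
Stratum 1 (Site A): n₁ = 259, n₀ = 176, n = 435; a·n₀/n = 8·176/435 = 3.2368; c·n₁/n = 13·259/435 = 7.7402
Stratum 2 (Site B): n₁ = 412, n₀ = 216, n = 628; a·n₀/n = 33·216/628 = 11.3503; c·n₁/n = 71·412/628 = 46.5796
Stratum 3 (Site C): n₁ = 100, n₀ = 342, n = 442; a·n₀/n = 17·342/442 = 13.1538; c·n₁/n = 76·100/442 = 17.1946
RR_MH = (3.2368 + 11.3503 + 13.1538) / (7.7402 + 46.5796 + 17.1946) = 27.7409 / 71.5144 = 0.38791

0.388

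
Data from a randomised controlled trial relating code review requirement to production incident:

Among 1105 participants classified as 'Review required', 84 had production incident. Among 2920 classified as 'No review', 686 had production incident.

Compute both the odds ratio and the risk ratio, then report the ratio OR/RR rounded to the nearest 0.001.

From the description: a = 84, b = 1021, c = 686, d = 2234.
OR = (84·2234)/(1021·686) = 187656/700406 = 0.26792
Risk in exposed = 84/1105 = 0.07602; risk in unexposed = 686/2920 = 0.23493; RR = 0.32358
OR/RR = 0.26792 / 0.32358 = 0.82801
The outcome is not rare, so the OR lies further from 1 than the RR.

0.828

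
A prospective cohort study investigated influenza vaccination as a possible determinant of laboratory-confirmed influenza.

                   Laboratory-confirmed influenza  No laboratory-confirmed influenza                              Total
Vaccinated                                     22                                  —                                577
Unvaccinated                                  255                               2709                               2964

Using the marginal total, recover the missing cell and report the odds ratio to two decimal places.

The missing cell is in the exposed row: 577 − 22 = 555.
So a = 22, b = 555, c = 255, d = 2709.
OR = (a·d)/(b·c) = (22 × 2709) / (555 × 255) = 59598 / 141525 = 0.42111

0.42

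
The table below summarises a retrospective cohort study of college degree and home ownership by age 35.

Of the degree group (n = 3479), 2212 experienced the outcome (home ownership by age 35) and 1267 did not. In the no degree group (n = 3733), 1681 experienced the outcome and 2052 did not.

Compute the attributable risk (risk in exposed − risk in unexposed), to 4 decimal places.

0.1855

From the description: a = 2212, b = 1267, c = 1681, d = 2052.
Risk in exposed = 2212/3479 = 0.635815; risk in unexposed = 1681/3733 = 0.450308.
Risk difference = 0.635815 − 0.450308 = 0.185507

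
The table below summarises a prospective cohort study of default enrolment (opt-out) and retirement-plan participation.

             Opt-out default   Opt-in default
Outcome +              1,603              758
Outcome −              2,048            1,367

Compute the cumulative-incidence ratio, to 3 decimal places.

1.231

Reading the table with exposure as columns: a = 1603 (Opt-out default, case), b = 2048 (Opt-out default, non-case), c = 758 (Opt-in default, case), d = 1367.
Risk in exposed = 1603/3651 = 0.43906; risk in unexposed = 758/2125 = 0.35671.
RR = 0.43906 / 0.35671 = 1.23087
The risk among the exposed is 1.23 times that among the unexposed.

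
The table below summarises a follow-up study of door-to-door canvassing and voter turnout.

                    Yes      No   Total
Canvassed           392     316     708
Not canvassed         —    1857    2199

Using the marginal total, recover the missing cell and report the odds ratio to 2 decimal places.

The missing cell is in the unexposed row: 2199 − 1857 = 342.
So a = 392, b = 316, c = 342, d = 1857.
OR = (a·d)/(b·c) = (392 × 1857) / (316 × 342) = 727944 / 108072 = 6.73573

6.74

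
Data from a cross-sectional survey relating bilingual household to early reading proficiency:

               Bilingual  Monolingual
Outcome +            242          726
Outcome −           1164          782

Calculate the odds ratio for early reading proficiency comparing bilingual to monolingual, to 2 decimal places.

0.22

Reading the table with exposure as columns: a = 242 (Bilingual, case), b = 1164 (Bilingual, non-case), c = 726 (Monolingual, case), d = 782.
OR = (a·d)/(b·c) = (242 × 782) / (1164 × 726) = 189244 / 845064 = 0.22394
Exposure is associated with lower odds of early reading proficiency (OR = 0.22 < 1).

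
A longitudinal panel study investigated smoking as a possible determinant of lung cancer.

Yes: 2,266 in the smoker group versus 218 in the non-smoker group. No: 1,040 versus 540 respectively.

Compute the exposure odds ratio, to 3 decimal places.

5.397

From the description: a = 2266, b = 1040, c = 218, d = 540.
OR = (a·d)/(b·c) = (2266 × 540) / (1040 × 218) = 1223640 / 226720 = 5.39714
The odds of lung cancer are about 5.40 times as high in the smoker group.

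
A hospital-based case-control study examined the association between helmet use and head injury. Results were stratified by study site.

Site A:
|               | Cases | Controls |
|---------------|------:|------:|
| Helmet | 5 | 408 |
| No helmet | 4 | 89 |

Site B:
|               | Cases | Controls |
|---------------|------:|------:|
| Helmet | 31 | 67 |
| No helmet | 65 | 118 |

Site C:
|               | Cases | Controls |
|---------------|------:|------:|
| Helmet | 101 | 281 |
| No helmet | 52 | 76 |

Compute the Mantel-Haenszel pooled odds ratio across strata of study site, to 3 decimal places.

0.611

OR_MH = Σ(aᵢdᵢ/nᵢ) / Σ(bᵢcᵢ/nᵢ), where nᵢ is the stratum total.
Stratum 1 (Site A): n = 506; a·d/n = 5·89/506 = 0.8794; b·c/n = 408·4/506 = 3.2253
Stratum 2 (Site B): n = 281; a·d/n = 31·118/281 = 13.0178; b·c/n = 67·65/281 = 15.4982
Stratum 3 (Site C): n = 510; a·d/n = 101·76/510 = 15.0510; b·c/n = 281·52/510 = 28.6510
OR_MH = (0.8794 + 13.0178 + 15.0510) / (3.2253 + 15.4982 + 28.6510) = 28.9482 / 47.3745 = 0.61105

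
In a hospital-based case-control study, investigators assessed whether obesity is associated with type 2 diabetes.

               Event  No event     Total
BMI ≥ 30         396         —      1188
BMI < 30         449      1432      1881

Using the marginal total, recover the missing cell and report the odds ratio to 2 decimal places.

1.59

The missing cell is in the exposed row: 1188 − 396 = 792.
So a = 396, b = 792, c = 449, d = 1432.
OR = (a·d)/(b·c) = (396 × 1432) / (792 × 449) = 567072 / 355608 = 1.59465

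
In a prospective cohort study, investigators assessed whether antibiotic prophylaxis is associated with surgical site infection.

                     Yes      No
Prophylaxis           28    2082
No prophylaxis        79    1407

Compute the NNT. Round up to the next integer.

26

Risk in treated group = 28/2110 = 0.01327; risk in control = 79/1486 = 0.05316.
Absolute risk reduction = 0.05316 − 0.01327 = 0.03989
NNT = 1 / ARR = 1 / 0.03989 = 25.067 → round up → 26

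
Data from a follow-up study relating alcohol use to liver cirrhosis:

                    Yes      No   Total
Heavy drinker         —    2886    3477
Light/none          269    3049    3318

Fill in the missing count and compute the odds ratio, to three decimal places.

The missing cell is in the exposed row: 3477 − 2886 = 591.
So a = 591, b = 2886, c = 269, d = 3049.
OR = (a·d)/(b·c) = (591 × 3049) / (2886 × 269) = 1801959 / 776334 = 2.32111

2.321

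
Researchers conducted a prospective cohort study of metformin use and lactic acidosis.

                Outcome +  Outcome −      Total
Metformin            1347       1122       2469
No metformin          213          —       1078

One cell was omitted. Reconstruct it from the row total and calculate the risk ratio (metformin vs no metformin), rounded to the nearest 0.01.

2.76

The missing cell is in the unexposed row: 1078 − 213 = 865.
So a = 1347, b = 1122, c = 213, d = 865.
RR = [a/(a+b)] / [c/(c+d)] = (1347/2469) / (213/1078) = 0.54557/0.19759 = 2.76112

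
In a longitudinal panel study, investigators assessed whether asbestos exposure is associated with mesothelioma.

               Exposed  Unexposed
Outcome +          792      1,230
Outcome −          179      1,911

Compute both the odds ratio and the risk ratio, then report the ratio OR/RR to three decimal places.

3.300

Reading the table with exposure as columns: a = 792 (Exposed, case), b = 179 (Exposed, non-case), c = 1230 (Unexposed, case), d = 1911.
OR = (792·1911)/(179·1230) = 1513512/220170 = 6.87429
Risk in exposed = 792/971 = 0.81565; risk in unexposed = 1230/3141 = 0.39160; RR = 2.08290
OR/RR = 6.87429 / 2.08290 = 3.30034
The outcome is not rare, so the OR lies further from 1 than the RR.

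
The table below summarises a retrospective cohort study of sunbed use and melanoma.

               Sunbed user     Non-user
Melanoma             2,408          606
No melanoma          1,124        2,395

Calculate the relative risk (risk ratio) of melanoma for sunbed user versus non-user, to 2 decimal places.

3.38

Reading the table with exposure as columns: a = 2408 (Sunbed user, case), b = 1124 (Sunbed user, non-case), c = 606 (Non-user, case), d = 2395.
Risk in exposed = 2408/3532 = 0.68177; risk in unexposed = 606/3001 = 0.20193.
RR = 0.68177 / 0.20193 = 3.37621
The risk among the exposed is 3.38 times that among the unexposed.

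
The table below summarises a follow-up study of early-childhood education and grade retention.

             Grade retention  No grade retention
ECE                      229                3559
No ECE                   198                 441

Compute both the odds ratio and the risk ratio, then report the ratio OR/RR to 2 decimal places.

Cells: a = 229, b = 3559, c = 198, d = 441.
OR = (229·441)/(3559·198) = 100989/704682 = 0.14331
Risk in exposed = 229/3788 = 0.06045; risk in unexposed = 198/639 = 0.30986; RR = 0.19510
OR/RR = 0.14331 / 0.19510 = 0.73455
The outcome is not rare, so the OR lies further from 1 than the RR.

0.73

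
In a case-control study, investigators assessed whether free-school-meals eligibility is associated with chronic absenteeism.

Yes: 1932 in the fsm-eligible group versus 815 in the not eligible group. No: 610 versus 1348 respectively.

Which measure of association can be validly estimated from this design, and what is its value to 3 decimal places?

From the description: a = 1932, b = 610, c = 815, d = 1348.
This is a case-control study: participants were sampled on outcome status, so risks in the source population cannot be estimated directly — relative risk is not valid here. The odds ratio is the appropriate measure.
OR = (a·d)/(b·c) = (1932 × 1348) / (610 × 815) = 2604336 / 497150 = 5.23853

5.239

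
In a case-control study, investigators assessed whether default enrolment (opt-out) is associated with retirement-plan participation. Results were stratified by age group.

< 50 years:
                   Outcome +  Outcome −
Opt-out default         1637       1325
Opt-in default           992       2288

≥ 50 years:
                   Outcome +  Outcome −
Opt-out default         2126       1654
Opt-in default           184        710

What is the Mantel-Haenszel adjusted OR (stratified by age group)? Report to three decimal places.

3.348

OR_MH = Σ(aᵢdᵢ/nᵢ) / Σ(bᵢcᵢ/nᵢ), where nᵢ is the stratum total.
Stratum 1 (< 50 years): n = 6242; a·d/n = 1637·2288/6242 = 600.0410; b·c/n = 1325·992/6242 = 210.5735
Stratum 2 (≥ 50 years): n = 4674; a·d/n = 2126·710/4674 = 322.9482; b·c/n = 1654·184/4674 = 65.1125
OR_MH = (600.0410 + 322.9482) / (210.5735 + 65.1125) = 922.9892 / 275.6861 = 3.34797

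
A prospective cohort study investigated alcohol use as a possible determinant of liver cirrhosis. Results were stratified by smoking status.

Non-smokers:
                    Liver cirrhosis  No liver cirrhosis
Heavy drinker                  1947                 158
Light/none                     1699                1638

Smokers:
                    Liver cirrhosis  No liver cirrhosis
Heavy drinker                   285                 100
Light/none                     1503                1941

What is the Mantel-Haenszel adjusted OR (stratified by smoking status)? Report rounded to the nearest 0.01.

8.25

OR_MH = Σ(aᵢdᵢ/nᵢ) / Σ(bᵢcᵢ/nᵢ), where nᵢ is the stratum total.
Stratum 1 (Non-smokers): n = 5442; a·d/n = 1947·1638/5442 = 586.0320; b·c/n = 158·1699/5442 = 49.3278
Stratum 2 (Smokers): n = 3829; a·d/n = 285·1941/3829 = 144.4724; b·c/n = 100·1503/3829 = 39.2531
OR_MH = (586.0320 + 144.4724) / (49.3278 + 39.2531) = 730.5044 / 88.5809 = 8.24675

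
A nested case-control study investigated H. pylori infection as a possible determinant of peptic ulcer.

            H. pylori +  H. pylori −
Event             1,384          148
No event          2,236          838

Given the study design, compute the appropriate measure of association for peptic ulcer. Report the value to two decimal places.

Reading the table with exposure as columns: a = 1384 (H. pylori +, case), b = 2236 (H. pylori +, non-case), c = 148 (H. pylori −, case), d = 838.
This is a nested case-control study: participants were sampled on outcome status, so risks in the source population cannot be estimated directly — relative risk is not valid here. The odds ratio is the appropriate measure.
OR = (a·d)/(b·c) = (1384 × 838) / (2236 × 148) = 1159792 / 330928 = 3.50467

3.50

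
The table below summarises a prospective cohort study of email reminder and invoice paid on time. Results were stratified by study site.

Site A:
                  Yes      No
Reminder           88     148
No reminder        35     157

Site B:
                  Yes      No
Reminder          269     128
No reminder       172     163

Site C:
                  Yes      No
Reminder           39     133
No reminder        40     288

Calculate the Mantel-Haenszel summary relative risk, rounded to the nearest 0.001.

RR_MH = Σ(aᵢ·n₀ᵢ/nᵢ) / Σ(cᵢ·n₁ᵢ/nᵢ), with n₁ᵢ = aᵢ+bᵢ (exposed), n₀ᵢ = cᵢ+dᵢ (unexposed), nᵢ = n₁ᵢ+n₀ᵢ.
Stratum 1 (Site A): n₁ = 236, n₀ = 192, n = 428; a·n₀/n = 88·192/428 = 39.4766; c·n₁/n = 35·236/428 = 19.2991
Stratum 2 (Site B): n₁ = 397, n₀ = 335, n = 732; a·n₀/n = 269·335/732 = 123.1079; c·n₁/n = 172·397/732 = 93.2842
Stratum 3 (Site C): n₁ = 172, n₀ = 328, n = 500; a·n₀/n = 39·328/500 = 25.5840; c·n₁/n = 40·172/500 = 13.7600
RR_MH = (39.4766 + 123.1079 + 25.5840) / (19.2991 + 93.2842 + 13.7600) = 188.1686 / 126.3432 = 1.48934

1.489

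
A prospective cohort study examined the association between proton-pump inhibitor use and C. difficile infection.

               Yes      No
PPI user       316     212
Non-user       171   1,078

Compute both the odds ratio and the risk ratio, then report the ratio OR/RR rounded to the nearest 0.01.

2.15

Cells: a = 316, b = 212, c = 171, d = 1078.
OR = (316·1078)/(212·171) = 340648/36252 = 9.39667
Risk in exposed = 316/528 = 0.59848; risk in unexposed = 171/1249 = 0.13691; RR = 4.37139
OR/RR = 9.39667 / 4.37139 = 2.14958
The outcome is not rare, so the OR lies further from 1 than the RR.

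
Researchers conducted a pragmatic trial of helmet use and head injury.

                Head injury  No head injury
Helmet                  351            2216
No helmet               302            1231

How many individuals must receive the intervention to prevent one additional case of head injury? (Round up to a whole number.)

17

Risk in treated group = 351/2567 = 0.13674; risk in control = 302/1533 = 0.19700.
Absolute risk reduction = 0.19700 − 0.13674 = 0.06026
NNT = 1 / ARR = 1 / 0.06026 = 16.594 → round up → 17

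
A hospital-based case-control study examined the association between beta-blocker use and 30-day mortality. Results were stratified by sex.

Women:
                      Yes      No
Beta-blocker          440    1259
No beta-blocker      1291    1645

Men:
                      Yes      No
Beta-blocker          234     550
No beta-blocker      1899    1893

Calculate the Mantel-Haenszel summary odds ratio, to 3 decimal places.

OR_MH = Σ(aᵢdᵢ/nᵢ) / Σ(bᵢcᵢ/nᵢ), where nᵢ is the stratum total.
Stratum 1 (Women): n = 4635; a·d/n = 440·1645/4635 = 156.1597; b·c/n = 1259·1291/4635 = 350.6729
Stratum 2 (Men): n = 4576; a·d/n = 234·1893/4576 = 96.8011; b·c/n = 550·1899/4576 = 228.2452
OR_MH = (156.1597 + 96.8011) / (350.6729 + 228.2452) = 252.9608 / 578.9181 = 0.43695

0.437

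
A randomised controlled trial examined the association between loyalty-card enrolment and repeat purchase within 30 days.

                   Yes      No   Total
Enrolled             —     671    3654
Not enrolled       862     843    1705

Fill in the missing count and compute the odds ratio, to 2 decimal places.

The missing cell is in the exposed row: 3654 − 671 = 2983.
So a = 2983, b = 671, c = 862, d = 843.
OR = (a·d)/(b·c) = (2983 × 843) / (671 × 862) = 2514669 / 578402 = 4.34761

4.35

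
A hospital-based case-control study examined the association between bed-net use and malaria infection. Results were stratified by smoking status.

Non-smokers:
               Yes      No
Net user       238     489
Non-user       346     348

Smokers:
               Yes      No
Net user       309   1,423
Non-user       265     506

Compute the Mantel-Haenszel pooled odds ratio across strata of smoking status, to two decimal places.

0.45

OR_MH = Σ(aᵢdᵢ/nᵢ) / Σ(bᵢcᵢ/nᵢ), where nᵢ is the stratum total.
Stratum 1 (Non-smokers): n = 1421; a·d/n = 238·348/1421 = 58.2857; b·c/n = 489·346/1421 = 119.0669
Stratum 2 (Smokers): n = 2503; a·d/n = 309·506/2503 = 62.4666; b·c/n = 1423·265/2503 = 150.6572
OR_MH = (58.2857 + 62.4666) / (119.0669 + 150.6572) = 120.7524 / 269.7241 = 0.44769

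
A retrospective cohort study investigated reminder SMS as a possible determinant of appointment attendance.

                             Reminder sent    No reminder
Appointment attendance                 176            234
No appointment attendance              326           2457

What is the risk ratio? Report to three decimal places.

4.032

Reading the table with exposure as columns: a = 176 (Reminder sent, case), b = 326 (Reminder sent, non-case), c = 234 (No reminder, case), d = 2457.
Risk in exposed = 176/502 = 0.35060; risk in unexposed = 234/2691 = 0.08696.
RR = 0.35060 / 0.08696 = 4.03187
The risk among the exposed is 4.03 times that among the unexposed.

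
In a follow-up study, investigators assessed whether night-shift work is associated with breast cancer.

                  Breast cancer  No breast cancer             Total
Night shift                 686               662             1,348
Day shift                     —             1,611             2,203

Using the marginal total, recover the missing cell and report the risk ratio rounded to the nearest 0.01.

1.89

The missing cell is in the unexposed row: 2203 − 1611 = 592.
So a = 686, b = 662, c = 592, d = 1611.
RR = [a/(a+b)] / [c/(c+d)] = (686/1348) / (592/2203) = 0.50890/0.26872 = 1.89377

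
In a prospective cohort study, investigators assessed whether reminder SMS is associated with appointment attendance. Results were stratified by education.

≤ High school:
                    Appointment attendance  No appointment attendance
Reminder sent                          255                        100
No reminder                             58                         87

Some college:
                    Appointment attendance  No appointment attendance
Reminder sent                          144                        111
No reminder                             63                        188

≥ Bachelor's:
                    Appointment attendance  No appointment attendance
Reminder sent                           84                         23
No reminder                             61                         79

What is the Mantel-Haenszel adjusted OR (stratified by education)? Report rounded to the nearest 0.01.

4.01

OR_MH = Σ(aᵢdᵢ/nᵢ) / Σ(bᵢcᵢ/nᵢ), where nᵢ is the stratum total.
Stratum 1 (≤ High school): n = 500; a·d/n = 255·87/500 = 44.3700; b·c/n = 100·58/500 = 11.6000
Stratum 2 (Some college): n = 506; a·d/n = 144·188/506 = 53.5020; b·c/n = 111·63/506 = 13.8202
Stratum 3 (≥ Bachelor's): n = 247; a·d/n = 84·79/247 = 26.8664; b·c/n = 23·61/247 = 5.6802
OR_MH = (44.3700 + 53.5020 + 26.8664) / (11.6000 + 13.8202 + 5.6802) = 124.7384 / 31.1003 = 4.01084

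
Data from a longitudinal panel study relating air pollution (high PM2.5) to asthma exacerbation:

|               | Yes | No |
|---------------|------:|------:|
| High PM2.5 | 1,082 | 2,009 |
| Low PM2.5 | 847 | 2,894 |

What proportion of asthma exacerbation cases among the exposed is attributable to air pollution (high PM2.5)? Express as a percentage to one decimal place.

Cells: a = 1082, b = 2009, c = 847, d = 2894.
Risk in exposed = 1082/3091 = 0.35005; risk in unexposed = 847/3741 = 0.22641.
RR = 0.35005/0.22641 = 1.54608
AR% = (RR − 1)/RR × 100 = (1.54608 − 1)/1.54608 × 100 = 35.3204%

35.3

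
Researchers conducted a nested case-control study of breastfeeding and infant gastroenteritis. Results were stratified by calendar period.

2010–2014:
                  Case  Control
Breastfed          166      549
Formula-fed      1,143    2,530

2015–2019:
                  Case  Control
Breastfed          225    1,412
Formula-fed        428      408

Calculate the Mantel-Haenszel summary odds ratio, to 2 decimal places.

0.34

OR_MH = Σ(aᵢdᵢ/nᵢ) / Σ(bᵢcᵢ/nᵢ), where nᵢ is the stratum total.
Stratum 1 (2010–2014): n = 4388; a·d/n = 166·2530/4388 = 95.7110; b·c/n = 549·1143/4388 = 143.0052
Stratum 2 (2015–2019): n = 2473; a·d/n = 225·408/2473 = 37.1209; b·c/n = 1412·428/2473 = 244.3736
OR_MH = (95.7110 + 37.1209) / (143.0052 + 244.3736) = 132.8319 / 387.3789 = 0.34290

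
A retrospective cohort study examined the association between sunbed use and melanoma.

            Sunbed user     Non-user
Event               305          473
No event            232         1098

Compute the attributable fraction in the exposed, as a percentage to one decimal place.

47.0

Reading the table with exposure as columns: a = 305 (Sunbed user, case), b = 232 (Sunbed user, non-case), c = 473 (Non-user, case), d = 1098.
Risk in exposed = 305/537 = 0.56797; risk in unexposed = 473/1571 = 0.30108.
RR = 0.56797/0.30108 = 1.88643
AR% = (RR − 1)/RR × 100 = (1.88643 − 1)/1.88643 × 100 = 46.9898%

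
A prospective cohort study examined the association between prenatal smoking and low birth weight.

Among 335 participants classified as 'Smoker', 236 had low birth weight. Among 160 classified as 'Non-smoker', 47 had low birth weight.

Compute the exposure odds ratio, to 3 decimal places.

From the description: a = 236, b = 99, c = 47, d = 113.
OR = (a·d)/(b·c) = (236 × 113) / (99 × 47) = 26668 / 4653 = 5.73136
The odds of low birth weight are about 5.73 times as high in the smoker group.

5.731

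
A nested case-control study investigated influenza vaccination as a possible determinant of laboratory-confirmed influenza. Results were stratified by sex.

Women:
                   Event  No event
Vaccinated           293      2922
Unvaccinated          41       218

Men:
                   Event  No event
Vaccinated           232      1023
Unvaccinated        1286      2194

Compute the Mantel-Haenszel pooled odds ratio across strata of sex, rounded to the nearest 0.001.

OR_MH = Σ(aᵢdᵢ/nᵢ) / Σ(bᵢcᵢ/nᵢ), where nᵢ is the stratum total.
Stratum 1 (Women): n = 3474; a·d/n = 293·218/3474 = 18.3863; b·c/n = 2922·41/3474 = 34.4853
Stratum 2 (Men): n = 4735; a·d/n = 232·2194/4735 = 107.4990; b·c/n = 1023·1286/4735 = 277.8412
OR_MH = (18.3863 + 107.4990) / (34.4853 + 277.8412) = 125.8853 / 312.3265 = 0.40306

0.403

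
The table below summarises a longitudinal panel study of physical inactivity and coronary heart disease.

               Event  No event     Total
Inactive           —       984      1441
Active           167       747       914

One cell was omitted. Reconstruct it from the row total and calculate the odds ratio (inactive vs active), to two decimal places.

2.08

The missing cell is in the exposed row: 1441 − 984 = 457.
So a = 457, b = 984, c = 167, d = 747.
OR = (a·d)/(b·c) = (457 × 747) / (984 × 167) = 341379 / 164328 = 2.07742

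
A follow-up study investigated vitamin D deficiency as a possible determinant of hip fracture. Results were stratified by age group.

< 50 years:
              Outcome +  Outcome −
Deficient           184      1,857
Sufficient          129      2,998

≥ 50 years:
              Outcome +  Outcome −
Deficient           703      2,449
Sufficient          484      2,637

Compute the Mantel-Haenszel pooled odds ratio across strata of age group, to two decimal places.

OR_MH = Σ(aᵢdᵢ/nᵢ) / Σ(bᵢcᵢ/nᵢ), where nᵢ is the stratum total.
Stratum 1 (< 50 years): n = 5168; a·d/n = 184·2998/5168 = 106.7399; b·c/n = 1857·129/5168 = 46.3531
Stratum 2 (≥ 50 years): n = 6273; a·d/n = 703·2637/6273 = 295.5222; b·c/n = 2449·484/6273 = 188.9552
OR_MH = (106.7399 + 295.5222) / (46.3531 + 188.9552) = 402.2622 / 235.3083 = 1.70951

1.71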